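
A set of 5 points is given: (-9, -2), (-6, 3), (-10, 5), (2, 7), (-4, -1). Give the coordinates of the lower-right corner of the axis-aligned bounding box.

x-range [-10, 2], y-range [-2, 7].
The lower-right corner is (2, -2).

(2, -2)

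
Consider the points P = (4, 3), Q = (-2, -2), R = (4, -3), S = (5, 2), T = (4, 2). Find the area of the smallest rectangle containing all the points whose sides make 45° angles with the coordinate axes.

In coordinates u = x + y, v = x − y the rectangle is axis-aligned; the map (x,y)→(u,v) scales areas by 2.
u-values: 7, -4, 1, 7, 6; range = 7 − (-4) = 11.
v-values: 1, 0, 7, 3, 2; range = 7 − 0 = 7.
Area = (11 × 7) / 2 = 38.5.

38.5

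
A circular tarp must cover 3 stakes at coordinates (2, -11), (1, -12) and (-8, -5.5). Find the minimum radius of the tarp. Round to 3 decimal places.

Call the three points A, B, C in the order given.
Side lengths²: AB² = 2, AC² = 130.25, BC² = 123.25.
Since AC² = 130.25 ≥ 123.25 + 2 = 125.25, the angle opposite AC is not acute, so the smallest enclosing circle has AC as diameter.
Centre = midpoint of AC = (-3, -8.25), r² = 130.25/4 = 32.5625.
r = √(32.5625) ≈ 5.706.

5.706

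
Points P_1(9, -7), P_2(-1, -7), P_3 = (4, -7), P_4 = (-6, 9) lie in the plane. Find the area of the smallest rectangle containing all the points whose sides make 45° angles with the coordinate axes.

In coordinates u = x + y, v = x − y the rectangle is axis-aligned; the map (x,y)→(u,v) scales areas by 2.
u-values: 2, -8, -3, 3; range = 3 − (-8) = 11.
v-values: 16, 6, 11, -15; range = 16 − (-15) = 31.
Area = (11 × 31) / 2 = 170.5.

170.5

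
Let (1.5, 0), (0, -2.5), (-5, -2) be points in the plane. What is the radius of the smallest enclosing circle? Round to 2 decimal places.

3.40

Call the three points A, B, C in the order given.
Side lengths²: AB² = 8.5, AC² = 46.25, BC² = 25.25.
Since AC² = 46.25 ≥ 25.25 + 8.5 = 33.75, the angle opposite AC is not acute, so the smallest enclosing circle has AC as diameter.
Centre = midpoint of AC = (-1.75, -1), r² = 46.25/4 = 11.5625.
r = √(11.5625) ≈ 3.40.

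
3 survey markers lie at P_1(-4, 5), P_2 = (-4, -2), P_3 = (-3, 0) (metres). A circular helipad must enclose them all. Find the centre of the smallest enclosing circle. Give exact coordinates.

Side lengths²: P_1P_2² = 49, P_1P_3² = 26, P_2P_3² = 5.
Since P_1P_2² = 49 ≥ 26 + 5 = 31, the angle opposite P_1P_2 is not acute, so the smallest enclosing circle has P_1P_2 as diameter.
Centre = midpoint of P_1P_2 = (-4, 1.5), r² = 49/4 = 12.25.
Centre = (-4, 1.5).

(-4, 1.5)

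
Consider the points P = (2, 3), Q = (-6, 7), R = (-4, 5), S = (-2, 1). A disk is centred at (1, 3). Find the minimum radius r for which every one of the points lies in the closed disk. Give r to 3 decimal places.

The required radius is the distance from (1, 3) to the farthest point.
Squared distances: 1, 65, 29, 13.
Maximum is 65, attained at Q.
r = √65 ≈ 8.062.

8.062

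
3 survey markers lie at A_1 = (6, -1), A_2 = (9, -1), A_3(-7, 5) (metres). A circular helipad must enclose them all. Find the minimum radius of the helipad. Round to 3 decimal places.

8.544

Side lengths²: A_1A_2² = 9, A_1A_3² = 205, A_2A_3² = 292.
Since A_2A_3² = 292 ≥ 205 + 9 = 214, the angle opposite A_2A_3 is not acute, so the smallest enclosing circle has A_2A_3 as diameter.
Centre = midpoint of A_2A_3 = (1, 2), r² = 292/4 = 73.
r = √73 ≈ 8.544.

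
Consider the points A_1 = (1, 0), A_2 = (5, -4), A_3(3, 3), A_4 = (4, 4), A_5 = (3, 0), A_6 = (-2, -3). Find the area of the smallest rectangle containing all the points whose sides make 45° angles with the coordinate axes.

In coordinates u = x + y, v = x − y the rectangle is axis-aligned; the map (x,y)→(u,v) scales areas by 2.
u-values: 1, 1, 6, 8, 3, -5; range = 8 − (-5) = 13.
v-values: 1, 9, 0, 0, 3, 1; range = 9 − 0 = 9.
Area = (13 × 9) / 2 = 58.5.

58.5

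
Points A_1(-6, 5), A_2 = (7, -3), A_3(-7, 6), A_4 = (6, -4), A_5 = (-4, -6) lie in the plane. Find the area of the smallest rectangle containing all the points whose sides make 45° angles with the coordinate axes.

161

In coordinates u = x + y, v = x − y the rectangle is axis-aligned; the map (x,y)→(u,v) scales areas by 2.
u-values: -1, 4, -1, 2, -10; range = 4 − (-10) = 14.
v-values: -11, 10, -13, 10, 2; range = 10 − (-13) = 23.
Area = (14 × 23) / 2 = 161.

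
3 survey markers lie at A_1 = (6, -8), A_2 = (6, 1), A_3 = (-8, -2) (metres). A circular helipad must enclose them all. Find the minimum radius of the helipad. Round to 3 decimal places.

7.789

Side lengths²: A_1A_2² = 81, A_1A_3² = 232, A_2A_3² = 205.
Since A_1A_3² = 232 < 205 + 81 = 286, the triangle is acute, so the smallest enclosing circle is the circumcircle.
Circumcentre = (-5/14, -3.5), r² = 5945/98.
r = √(5945/98) ≈ 7.789.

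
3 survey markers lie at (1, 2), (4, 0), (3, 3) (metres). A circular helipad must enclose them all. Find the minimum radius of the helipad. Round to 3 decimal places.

1.821

Call the three points A, B, C in the order given.
Side lengths²: AB² = 13, AC² = 5, BC² = 10.
Since AB² = 13 < 10 + 5 = 15, the triangle is acute, so the smallest enclosing circle is the circumcircle.
Circumcentre = (37/14, 17/14), r² = 325/98.
r = √(325/98) ≈ 1.821.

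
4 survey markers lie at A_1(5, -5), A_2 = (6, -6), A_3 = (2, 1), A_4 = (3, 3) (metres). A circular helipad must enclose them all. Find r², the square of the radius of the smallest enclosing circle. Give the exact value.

The farthest pair is A_2–A_4 with squared distance 90. The circle on this segment as diameter has centre (4.5, -1.5) and r² = 90/4 = 22.5.
Check A_1: distance² to centre = 12.5 ≤ 22.5, so it lies inside.
All remaining points lie in this disk, and no smaller disk contains both endpoints, so this is the minimum enclosing circle.

22.5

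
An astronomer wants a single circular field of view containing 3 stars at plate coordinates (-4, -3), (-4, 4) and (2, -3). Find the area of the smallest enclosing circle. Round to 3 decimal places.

Call the three points A, B, C in the order given.
Side lengths²: AB² = 49, AC² = 36, BC² = 85.
Since BC² = 85 ≥ 49 + 36 = 85, the angle opposite BC is not acute, so the smallest enclosing circle has BC as diameter.
Centre = midpoint of BC = (-1, 0.5), r² = 85/4 = 21.25.
Area = π·r² = π·21.25 ≈ 66.759.

66.759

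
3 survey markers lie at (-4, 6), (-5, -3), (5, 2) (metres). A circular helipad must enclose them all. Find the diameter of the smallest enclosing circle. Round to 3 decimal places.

Call the three points A, B, C in the order given.
Side lengths²: AB² = 82, AC² = 97, BC² = 125.
Since BC² = 125 < 97 + 82 = 179, the triangle is acute, so the smallest enclosing circle is the circumcircle.
Circumcentre = (-27/34, 37/34), r² = 19885/578.
Diameter = 2r = 2√(19885/578) ≈ 11.731.

11.731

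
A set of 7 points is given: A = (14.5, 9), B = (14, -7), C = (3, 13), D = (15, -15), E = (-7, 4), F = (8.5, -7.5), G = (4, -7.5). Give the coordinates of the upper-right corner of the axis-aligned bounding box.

(15, 13)

x-range [-7, 15], y-range [-15, 13].
The upper-right corner is (15, 13).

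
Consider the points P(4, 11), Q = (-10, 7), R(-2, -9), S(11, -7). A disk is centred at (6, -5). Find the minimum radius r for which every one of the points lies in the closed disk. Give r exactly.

20

The required radius is the distance from (6, -5) to the farthest point.
Squared distances: 260, 400, 80, 29.
Maximum is 400, attained at Q.
r = √400 = 20.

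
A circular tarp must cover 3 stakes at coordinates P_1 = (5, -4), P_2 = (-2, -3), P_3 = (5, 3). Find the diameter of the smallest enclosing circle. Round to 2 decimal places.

Side lengths²: P_1P_2² = 50, P_1P_3² = 49, P_2P_3² = 85.
Since P_2P_3² = 85 < 50 + 49 = 99, the triangle is acute, so the smallest enclosing circle is the circumcircle.
Circumcentre = (27/14, -0.5), r² = 2125/98.
Diameter = 2r = 2√(2125/98) ≈ 9.31.

9.31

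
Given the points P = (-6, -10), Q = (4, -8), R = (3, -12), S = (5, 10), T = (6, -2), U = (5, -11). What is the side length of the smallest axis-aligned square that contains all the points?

22

The bounding box has width 12 and height 22.
An axis-aligned square enclosing the set must have side ≥ max(width, height).
So the minimum side is max(12, 22) = 22.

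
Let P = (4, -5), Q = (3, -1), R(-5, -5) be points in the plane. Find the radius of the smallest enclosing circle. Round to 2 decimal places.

Side lengths²: PQ² = 17, PR² = 81, QR² = 80.
Since PR² = 81 < 80 + 17 = 97, the triangle is acute, so the smallest enclosing circle is the circumcircle.
Circumcentre = (-0.5, -4), r² = 21.25.
r = √(21.25) ≈ 4.61.

4.61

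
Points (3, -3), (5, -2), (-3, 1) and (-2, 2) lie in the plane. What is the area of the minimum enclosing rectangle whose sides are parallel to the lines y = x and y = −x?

27.5

In coordinates u = x + y, v = x − y the rectangle is axis-aligned; the map (x,y)→(u,v) scales areas by 2.
u-values: 0, 3, -2, 0; range = 3 − (-2) = 5.
v-values: 6, 7, -4, -4; range = 7 − (-4) = 11.
Area = (5 × 11) / 2 = 27.5.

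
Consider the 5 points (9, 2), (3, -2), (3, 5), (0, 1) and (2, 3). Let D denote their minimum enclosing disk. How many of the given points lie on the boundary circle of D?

The farthest pair is (9, 2)–(0, 1) with squared distance 82. The circle on this segment as diameter has centre (4.5, 1.5) and r² = 82/4 = 20.5.
Check (3, -2): distance² to centre = 14.5 ≤ 20.5, so it lies inside.
All remaining points lie in this disk, and no smaller disk contains both endpoints, so this is the minimum enclosing circle.
The points at distance exactly r from the centre are (9, 2), (0, 1) — 2 points.

2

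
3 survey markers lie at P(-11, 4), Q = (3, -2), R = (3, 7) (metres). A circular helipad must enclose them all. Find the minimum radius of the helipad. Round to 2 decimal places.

7.79

Side lengths²: PQ² = 232, PR² = 205, QR² = 81.
Since PQ² = 232 < 205 + 81 = 286, the triangle is acute, so the smallest enclosing circle is the circumcircle.
Circumcentre = (-47/14, 2.5), r² = 5945/98.
r = √(5945/98) ≈ 7.79.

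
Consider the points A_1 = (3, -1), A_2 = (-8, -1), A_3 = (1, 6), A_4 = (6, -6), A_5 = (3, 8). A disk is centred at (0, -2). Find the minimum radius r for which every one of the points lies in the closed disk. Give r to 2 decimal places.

The required radius is the distance from (0, -2) to the farthest point.
Squared distances: 10, 65, 65, 52, 109.
Maximum is 109, attained at A_5.
r = √109 ≈ 10.44.

10.44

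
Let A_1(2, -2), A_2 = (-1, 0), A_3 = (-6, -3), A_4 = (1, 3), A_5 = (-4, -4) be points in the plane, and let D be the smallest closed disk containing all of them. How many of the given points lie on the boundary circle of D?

3

A smallest enclosing disk is always determined by at most three of the input points on its boundary.
The minimum enclosing circle is determined by three boundary points: A_1, A_3, A_4.
Their circumcentre is (-187/82, -21/82) with r² = 71825/3362.
The farthest remaining point A_5 is at distance² 57065/3362 ≤ 71825/3362.
The points at distance exactly r from the centre are A_1, A_3, A_4 — 3 points.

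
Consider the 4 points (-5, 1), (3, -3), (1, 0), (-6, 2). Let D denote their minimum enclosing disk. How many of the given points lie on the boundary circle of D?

A smallest enclosing disk is always determined by at most three of the input points on its boundary.
The farthest pair is (3, -3)–(-6, 2) with squared distance 106. The circle on this segment as diameter has centre (-1.5, -0.5) and r² = 106/4 = 26.5.
Check (-5, 1): distance² to centre = 14.5 ≤ 26.5, so it lies inside.
All remaining points lie in this disk, and no smaller disk contains both endpoints, so this is the minimum enclosing circle.
The points at distance exactly r from the centre are (3, -3), (-6, 2) — 2 points.

2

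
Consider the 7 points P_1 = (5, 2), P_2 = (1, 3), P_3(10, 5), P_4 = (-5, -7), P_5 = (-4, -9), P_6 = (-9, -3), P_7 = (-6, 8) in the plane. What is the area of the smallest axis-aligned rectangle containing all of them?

x ranges over [-9, 10], width 19.
y ranges over [-9, 8], height 17.
Area = 19 × 17 = 323.

323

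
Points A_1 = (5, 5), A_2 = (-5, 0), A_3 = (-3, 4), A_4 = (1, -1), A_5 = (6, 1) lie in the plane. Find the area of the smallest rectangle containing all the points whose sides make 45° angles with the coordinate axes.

In coordinates u = x + y, v = x − y the rectangle is axis-aligned; the map (x,y)→(u,v) scales areas by 2.
u-values: 10, -5, 1, 0, 7; range = 10 − (-5) = 15.
v-values: 0, -5, -7, 2, 5; range = 5 − (-7) = 12.
Area = (15 × 12) / 2 = 90.

90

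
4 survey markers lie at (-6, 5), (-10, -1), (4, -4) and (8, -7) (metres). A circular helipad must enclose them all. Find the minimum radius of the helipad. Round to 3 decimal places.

9.556

A smallest enclosing disk is always determined by at most three of the input points on its boundary.
The minimum enclosing circle is determined by three boundary points: (-6, 5), (-10, -1), (8, -7).
Their circumcentre is (-7/11, -32/11) with r² = 11050/121.
The farthest remaining point (4, -4) is at distance² 2745/121 ≤ 11050/121.
r = √(11050/121) ≈ 9.556.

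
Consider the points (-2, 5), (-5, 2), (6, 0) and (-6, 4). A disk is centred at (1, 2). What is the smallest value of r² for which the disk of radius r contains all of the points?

53

The required radius is the distance from (1, 2) to the farthest point.
Squared distances: 18, 36, 29, 53.
Maximum is 53, attained at (-6, 4).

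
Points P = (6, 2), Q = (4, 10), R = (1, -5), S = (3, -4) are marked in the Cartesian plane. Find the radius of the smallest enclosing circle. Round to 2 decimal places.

A smallest enclosing disk is always determined by at most three of the input points on its boundary.
The farthest pair is Q–R with squared distance 234. The circle on this segment as diameter has centre (2.5, 2.5) and r² = 234/4 = 58.5.
Check P: distance² to centre = 12.5 ≤ 58.5, so it lies inside.
All remaining points lie in this disk, and no smaller disk contains both endpoints, so this is the minimum enclosing circle.
r = √(58.5) ≈ 7.65.

7.65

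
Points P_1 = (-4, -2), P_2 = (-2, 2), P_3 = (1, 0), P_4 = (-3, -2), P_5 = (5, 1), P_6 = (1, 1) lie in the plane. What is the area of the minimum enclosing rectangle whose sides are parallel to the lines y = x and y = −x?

48

In coordinates u = x + y, v = x − y the rectangle is axis-aligned; the map (x,y)→(u,v) scales areas by 2.
u-values: -6, 0, 1, -5, 6, 2; range = 6 − (-6) = 12.
v-values: -2, -4, 1, -1, 4, 0; range = 4 − (-4) = 8.
Area = (12 × 8) / 2 = 48.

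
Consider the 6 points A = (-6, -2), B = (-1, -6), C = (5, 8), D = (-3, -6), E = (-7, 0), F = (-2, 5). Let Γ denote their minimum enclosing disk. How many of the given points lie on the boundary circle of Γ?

3

The minimum enclosing circle of a finite set is fixed by two of the points (as a diameter) or three (as a circumcircle).
The farthest pair is C–D with squared distance 260. The circle on this segment as diameter has centre (1, 1) and r² = 260/4 = 65.
Check A: distance² to centre = 58 ≤ 65, so it lies inside.
All remaining points lie in this disk, and no smaller disk contains both endpoints, so this is the minimum enclosing circle.
The points at distance exactly r from the centre are C, D, E — 3 points.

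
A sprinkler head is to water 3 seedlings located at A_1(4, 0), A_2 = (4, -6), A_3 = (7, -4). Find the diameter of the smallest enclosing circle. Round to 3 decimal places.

Side lengths²: A_1A_2² = 36, A_1A_3² = 25, A_2A_3² = 13.
Since A_1A_2² = 36 < 25 + 13 = 38, the triangle is acute, so the smallest enclosing circle is the circumcircle.
Circumcentre = (25/6, -3), r² = 325/36.
Diameter = 2r = 2√(325/36) ≈ 6.009.

6.009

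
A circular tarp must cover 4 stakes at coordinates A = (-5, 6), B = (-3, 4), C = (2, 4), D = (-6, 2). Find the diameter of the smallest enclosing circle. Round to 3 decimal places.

8.251

A smallest enclosing disk is always determined by at most three of the input points on its boundary.
The minimum enclosing circle is determined by three boundary points: A, C, D.
Their circumcentre is (-61/30, 47/15) with r² = 15317/900.
The farthest remaining point B is at distance² 1517/900 ≤ 15317/900.
Diameter = 2r = 2√(15317/900) ≈ 8.251.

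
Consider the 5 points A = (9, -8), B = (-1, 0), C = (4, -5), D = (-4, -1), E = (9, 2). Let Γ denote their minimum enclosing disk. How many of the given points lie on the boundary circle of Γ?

3

The minimum enclosing circle of a finite set is fixed by two of the points (as a diameter) or three (as a circumcircle).
The minimum enclosing circle is determined by three boundary points: A, D, E.
Their circumcentre is (43/13, -3) with r² = 9701/169.
The farthest remaining point B is at distance² 4657/169 ≤ 9701/169.
The points at distance exactly r from the centre are A, D, E — 3 points.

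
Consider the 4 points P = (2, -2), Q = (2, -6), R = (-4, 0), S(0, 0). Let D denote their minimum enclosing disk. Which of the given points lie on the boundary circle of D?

Q, R

The farthest pair is Q–R with squared distance 72. The circle on this segment as diameter has centre (-1, -3) and r² = 72/4 = 18.
Check P: distance² to centre = 10 ≤ 18, so it lies inside.
All remaining points lie in this disk, and no smaller disk contains both endpoints, so this is the minimum enclosing circle.
The points at distance exactly r from the centre are Q, R — 2 points.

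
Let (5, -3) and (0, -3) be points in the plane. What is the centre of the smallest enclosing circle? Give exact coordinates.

(2.5, -3)

The smallest circle enclosing two points has them as diameter endpoints.
Centre = midpoint = (2.5, -3); r² = |(5, -3)−(0, -3)|²/4 = 25/4 = 6.25.
Centre = (2.5, -3).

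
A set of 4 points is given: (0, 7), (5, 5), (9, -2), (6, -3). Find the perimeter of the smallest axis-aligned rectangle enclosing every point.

38

Width = max x − min x = 9 − 0 = 9.
Height = max y − min y = 7 − (-3) = 10.
Perimeter = 2(9 + 10) = 38.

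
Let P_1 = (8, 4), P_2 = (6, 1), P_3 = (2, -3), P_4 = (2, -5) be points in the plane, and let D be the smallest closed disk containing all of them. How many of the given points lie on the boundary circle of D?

The farthest pair is P_1–P_4 with squared distance 117. The circle on this segment as diameter has centre (5, -0.5) and r² = 117/4 = 29.25.
Check P_2: distance² to centre = 3.25 ≤ 29.25, so it lies inside.
All remaining points lie in this disk, and no smaller disk contains both endpoints, so this is the minimum enclosing circle.
The points at distance exactly r from the centre are P_1, P_4 — 2 points.

2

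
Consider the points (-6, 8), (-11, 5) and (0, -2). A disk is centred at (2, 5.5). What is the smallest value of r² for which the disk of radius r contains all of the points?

169.25

The required radius is the distance from (2, 5.5) to the farthest point.
Squared distances: 70.25, 169.25, 60.25.
Maximum is 169.25, attained at (-11, 5).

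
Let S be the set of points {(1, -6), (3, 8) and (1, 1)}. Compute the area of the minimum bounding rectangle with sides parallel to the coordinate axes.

28

x ranges over [1, 3], width 2.
y ranges over [-6, 8], height 14.
Area = 2 × 14 = 28.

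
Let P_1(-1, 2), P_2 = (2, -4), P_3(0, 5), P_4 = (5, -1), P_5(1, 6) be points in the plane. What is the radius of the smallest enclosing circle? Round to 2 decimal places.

5.02

By Welzl's lemma the MEC is supported by two points (diametrically opposite) or three points (on a circumcircle).
The farthest pair is P_2–P_5 with squared distance 101. The circle on this segment as diameter has centre (1.5, 1) and r² = 101/4 = 25.25.
Check P_1: distance² to centre = 7.25 ≤ 25.25, so it lies inside.
All remaining points lie in this disk, and no smaller disk contains both endpoints, so this is the minimum enclosing circle.
r = √(25.25) ≈ 5.02.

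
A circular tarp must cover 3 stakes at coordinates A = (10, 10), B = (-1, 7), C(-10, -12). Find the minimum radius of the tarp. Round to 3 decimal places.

Side lengths²: AB² = 130, AC² = 884, BC² = 442.
Since AC² = 884 ≥ 442 + 130 = 572, the angle opposite AC is not acute, so the smallest enclosing circle has AC as diameter.
Centre = midpoint of AC = (0, -1), r² = 884/4 = 221.
r = √221 ≈ 14.866.

14.866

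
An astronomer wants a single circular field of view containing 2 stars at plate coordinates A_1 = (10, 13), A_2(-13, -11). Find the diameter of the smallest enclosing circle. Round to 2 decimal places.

The smallest circle enclosing two points has them as diameter endpoints.
Centre = midpoint = (-1.5, 1); r² = |A_1A_2|²/4 = 1105/4 = 276.25.
Diameter = 2r = 2√(276.25) ≈ 33.24.

33.24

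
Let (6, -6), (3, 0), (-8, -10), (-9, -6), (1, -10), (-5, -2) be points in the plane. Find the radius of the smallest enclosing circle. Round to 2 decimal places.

By Welzl's lemma the MEC is supported by two points (diametrically opposite) or three points (on a circumcircle).
The minimum enclosing circle is determined by three boundary points: (6, -6), (3, 0), (-8, -10).
Their circumcentre is (-1.5625, -6.03125) with r² = 57.1923828125.
The farthest remaining point (-9, -6) is at distance² 55.3173828125 ≤ 57.1923828125.
r = √(57.1923828125) ≈ 7.56.

7.56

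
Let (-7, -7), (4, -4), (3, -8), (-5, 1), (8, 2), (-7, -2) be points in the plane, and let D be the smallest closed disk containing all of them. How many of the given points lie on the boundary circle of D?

The farthest pair is (-7, -7)–(8, 2) with squared distance 306. The circle on this segment as diameter has centre (0.5, -2.5) and r² = 306/4 = 76.5.
Check (4, -4): distance² to centre = 14.5 ≤ 76.5, so it lies inside.
All remaining points lie in this disk, and no smaller disk contains both endpoints, so this is the minimum enclosing circle.
The points at distance exactly r from the centre are (-7, -7), (8, 2) — 2 points.

2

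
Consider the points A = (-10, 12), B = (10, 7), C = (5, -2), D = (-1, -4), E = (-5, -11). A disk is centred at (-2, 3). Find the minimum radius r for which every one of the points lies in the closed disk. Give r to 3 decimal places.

14.318

The required radius is the distance from (-2, 3) to the farthest point.
Squared distances: 145, 160, 74, 50, 205.
Maximum is 205, attained at E.
r = √205 ≈ 14.318.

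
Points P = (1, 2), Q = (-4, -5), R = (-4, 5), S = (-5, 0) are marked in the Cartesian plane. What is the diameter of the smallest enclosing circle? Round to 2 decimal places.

10.03

A smallest enclosing disk is always determined by at most three of the input points on its boundary.
The minimum enclosing circle is determined by three boundary points: P, Q, R.
Their circumcentre is (-3.6, 0) with r² = 25.16.
The farthest remaining point S is at distance² 1.96 ≤ 25.16.
Diameter = 2r = 2√(25.16) ≈ 10.03.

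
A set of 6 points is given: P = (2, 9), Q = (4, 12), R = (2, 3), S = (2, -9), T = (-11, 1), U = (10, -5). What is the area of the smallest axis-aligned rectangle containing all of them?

441

x ranges over [-11, 10], width 21.
y ranges over [-9, 12], height 21.
Area = 21 × 21 = 441.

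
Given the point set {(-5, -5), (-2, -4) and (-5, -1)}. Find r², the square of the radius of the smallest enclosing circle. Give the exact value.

5

Call the three points A, B, C in the order given.
Side lengths²: AB² = 10, AC² = 16, BC² = 18.
Since BC² = 18 < 16 + 10 = 26, the triangle is acute, so the smallest enclosing circle is the circumcircle.
Circumcentre = (-4, -3), r² = 5.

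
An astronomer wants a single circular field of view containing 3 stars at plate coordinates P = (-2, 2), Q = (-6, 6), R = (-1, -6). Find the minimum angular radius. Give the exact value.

6.5

Side lengths²: PQ² = 32, PR² = 65, QR² = 169.
Since QR² = 169 ≥ 65 + 32 = 97, the angle opposite QR is not acute, so the smallest enclosing circle has QR as diameter.
Centre = midpoint of QR = (-3.5, 0), r² = 169/4 = 42.25.
r = √(42.25) = 6.5.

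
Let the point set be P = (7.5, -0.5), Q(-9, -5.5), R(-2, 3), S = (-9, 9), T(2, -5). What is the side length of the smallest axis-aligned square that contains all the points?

The bounding box has width 16.5 and height 14.5.
An axis-aligned square enclosing the set must have side ≥ max(width, height).
So the minimum side is max(16.5, 14.5) = 16.5.

16.5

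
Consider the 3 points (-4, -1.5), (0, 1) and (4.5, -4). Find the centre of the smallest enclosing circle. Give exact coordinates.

(0.25, -2.75)

Call the three points A, B, C in the order given.
Side lengths²: AB² = 22.25, AC² = 78.5, BC² = 45.25.
Since AC² = 78.5 ≥ 45.25 + 22.25 = 67.5, the angle opposite AC is not acute, so the smallest enclosing circle has AC as diameter.
Centre = midpoint of AC = (0.25, -2.75), r² = 78.5/4 = 19.625.
Centre = (0.25, -2.75).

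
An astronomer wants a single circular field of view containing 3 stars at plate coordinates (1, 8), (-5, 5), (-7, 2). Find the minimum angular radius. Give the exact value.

Call the three points A, B, C in the order given.
Side lengths²: AB² = 45, AC² = 100, BC² = 13.
Since AC² = 100 ≥ 45 + 13 = 58, the angle opposite AC is not acute, so the smallest enclosing circle has AC as diameter.
Centre = midpoint of AC = (-3, 5), r² = 100/4 = 25.
r = √25 = 5.

5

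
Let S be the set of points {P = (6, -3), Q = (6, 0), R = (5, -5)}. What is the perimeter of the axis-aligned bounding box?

12

Width = max x − min x = 6 − 5 = 1.
Height = max y − min y = 0 − (-5) = 5.
Perimeter = 2(1 + 5) = 12.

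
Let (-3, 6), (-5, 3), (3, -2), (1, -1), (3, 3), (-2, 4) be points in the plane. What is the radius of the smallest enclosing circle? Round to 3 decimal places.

5.002

The minimum enclosing circle of a finite set is fixed by two of the points (as a diameter) or three (as a circumcircle).
The minimum enclosing circle is determined by three boundary points: (-3, 6), (-5, 3), (3, -2).
Their circumcentre is (-2/17, 65/34) with r² = 28925/1156.
The farthest remaining point (3, 3) is at distance² 12605/1156 ≤ 28925/1156.
r = √(28925/1156) ≈ 5.002.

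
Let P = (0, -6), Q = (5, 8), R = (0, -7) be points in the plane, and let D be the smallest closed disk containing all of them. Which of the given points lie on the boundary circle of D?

Q, R

Side lengths²: PQ² = 221, PR² = 1, QR² = 250.
Since QR² = 250 ≥ 221 + 1 = 222, the angle opposite QR is not acute, so the smallest enclosing circle has QR as diameter.
Centre = midpoint of QR = (2.5, 0.5), r² = 250/4 = 62.5.
The points at distance exactly r from the centre are Q, R — 2 points.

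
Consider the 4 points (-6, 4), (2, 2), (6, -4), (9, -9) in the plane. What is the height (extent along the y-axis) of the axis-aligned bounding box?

max y = 4, min y = -9, so height = 13.

13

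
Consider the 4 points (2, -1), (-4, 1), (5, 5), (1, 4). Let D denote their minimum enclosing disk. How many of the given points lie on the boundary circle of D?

2

A smallest enclosing disk is always determined by at most three of the input points on its boundary.
The farthest pair is (-4, 1)–(5, 5) with squared distance 97. The circle on this segment as diameter has centre (0.5, 3) and r² = 97/4 = 24.25.
Check (2, -1): distance² to centre = 18.25 ≤ 24.25, so it lies inside.
All remaining points lie in this disk, and no smaller disk contains both endpoints, so this is the minimum enclosing circle.
The points at distance exactly r from the centre are (-4, 1), (5, 5) — 2 points.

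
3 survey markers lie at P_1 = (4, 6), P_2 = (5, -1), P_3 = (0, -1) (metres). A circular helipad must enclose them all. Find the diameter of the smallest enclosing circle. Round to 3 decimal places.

Side lengths²: P_1P_2² = 50, P_1P_3² = 65, P_2P_3² = 25.
Since P_1P_3² = 65 < 50 + 25 = 75, the triangle is acute, so the smallest enclosing circle is the circumcircle.
Circumcentre = (2.5, 31/14), r² = 1625/98.
Diameter = 2r = 2√(1625/98) ≈ 8.144.

8.144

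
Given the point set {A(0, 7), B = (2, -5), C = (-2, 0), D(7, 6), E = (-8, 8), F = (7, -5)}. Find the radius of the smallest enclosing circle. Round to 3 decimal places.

A smallest enclosing disk is always determined by at most three of the input points on its boundary.
The farthest pair is E–F with squared distance 394. The circle on this segment as diameter has centre (-0.5, 1.5) and r² = 394/4 = 98.5.
Check A: distance² to centre = 30.5 ≤ 98.5, so it lies inside.
All remaining points lie in this disk, and no smaller disk contains both endpoints, so this is the minimum enclosing circle.
r = √(98.5) ≈ 9.925.

9.925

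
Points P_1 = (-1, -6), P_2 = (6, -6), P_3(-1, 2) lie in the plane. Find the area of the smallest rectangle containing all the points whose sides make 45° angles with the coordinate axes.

In coordinates u = x + y, v = x − y the rectangle is axis-aligned; the map (x,y)→(u,v) scales areas by 2.
u-values: -7, 0, 1; range = 1 − (-7) = 8.
v-values: 5, 12, -3; range = 12 − (-3) = 15.
Area = (8 × 15) / 2 = 60.

60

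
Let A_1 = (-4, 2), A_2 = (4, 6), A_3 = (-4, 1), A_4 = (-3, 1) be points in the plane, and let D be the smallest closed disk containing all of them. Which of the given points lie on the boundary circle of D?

A_2, A_3

The minimum enclosing circle of a finite set is fixed by two of the points (as a diameter) or three (as a circumcircle).
The farthest pair is A_2–A_3 with squared distance 89. The circle on this segment as diameter has centre (0, 3.5) and r² = 89/4 = 22.25.
Check A_1: distance² to centre = 18.25 ≤ 22.25, so it lies inside.
All remaining points lie in this disk, and no smaller disk contains both endpoints, so this is the minimum enclosing circle.
The points at distance exactly r from the centre are A_2, A_3 — 2 points.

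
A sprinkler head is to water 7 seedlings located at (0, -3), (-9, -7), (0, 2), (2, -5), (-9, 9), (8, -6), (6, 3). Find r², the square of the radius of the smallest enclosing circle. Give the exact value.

37265/289

The minimum enclosing circle is determined by three boundary points: (-9, -7), (-9, 9), (8, -6).
Their circumcentre is (-16/17, 1) with r² = 37265/289.
The farthest remaining point (6, 3) is at distance² 15080/289 ≤ 37265/289.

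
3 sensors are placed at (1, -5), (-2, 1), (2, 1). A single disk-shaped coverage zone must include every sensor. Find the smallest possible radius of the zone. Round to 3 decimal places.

Call the three points A, B, C in the order given.
Side lengths²: AB² = 45, AC² = 37, BC² = 16.
Since AB² = 45 < 37 + 16 = 53, the triangle is acute, so the smallest enclosing circle is the circumcircle.
Circumcentre = (0, -1.75), r² = 11.5625.
r = √(11.5625) ≈ 3.400.

3.400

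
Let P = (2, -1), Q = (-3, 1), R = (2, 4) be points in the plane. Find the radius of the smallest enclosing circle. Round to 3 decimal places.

Side lengths²: PQ² = 29, PR² = 25, QR² = 34.
Since QR² = 34 < 29 + 25 = 54, the triangle is acute, so the smallest enclosing circle is the circumcircle.
Circumcentre = (0.1, 1.5), r² = 9.86.
r = √(9.86) ≈ 3.140.

3.140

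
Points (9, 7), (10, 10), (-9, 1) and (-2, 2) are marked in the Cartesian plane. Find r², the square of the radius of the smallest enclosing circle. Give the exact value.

110.5

The minimum enclosing circle of a finite set is fixed by two of the points (as a diameter) or three (as a circumcircle).
The farthest pair is (10, 10)–(-9, 1) with squared distance 442. The circle on this segment as diameter has centre (0.5, 5.5) and r² = 442/4 = 110.5.
Check (9, 7): distance² to centre = 74.5 ≤ 110.5, so it lies inside.
All remaining points lie in this disk, and no smaller disk contains both endpoints, so this is the minimum enclosing circle.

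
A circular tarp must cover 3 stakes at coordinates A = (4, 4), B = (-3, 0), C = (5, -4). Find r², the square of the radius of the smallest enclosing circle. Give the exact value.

Side lengths²: AB² = 65, AC² = 65, BC² = 80.
Since BC² = 80 < 65 + 65 = 130, the triangle is acute, so the smallest enclosing circle is the circumcircle.
Circumcentre = (11/6, -1/3), r² = 845/36.

845/36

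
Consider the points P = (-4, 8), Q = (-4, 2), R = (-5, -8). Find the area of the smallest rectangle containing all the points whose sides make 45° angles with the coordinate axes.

127.5

In coordinates u = x + y, v = x − y the rectangle is axis-aligned; the map (x,y)→(u,v) scales areas by 2.
u-values: 4, -2, -13; range = 4 − (-13) = 17.
v-values: -12, -6, 3; range = 3 − (-12) = 15.
Area = (17 × 15) / 2 = 127.5.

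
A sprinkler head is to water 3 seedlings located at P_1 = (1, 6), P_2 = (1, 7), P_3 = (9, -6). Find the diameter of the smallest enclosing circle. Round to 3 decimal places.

Side lengths²: P_1P_2² = 1, P_1P_3² = 208, P_2P_3² = 233.
Since P_2P_3² = 233 ≥ 208 + 1 = 209, the angle opposite P_2P_3 is not acute, so the smallest enclosing circle has P_2P_3 as diameter.
Centre = midpoint of P_2P_3 = (5, 0.5), r² = 233/4 = 58.25.
Diameter = 2r = 2√(58.25) ≈ 15.264.

15.264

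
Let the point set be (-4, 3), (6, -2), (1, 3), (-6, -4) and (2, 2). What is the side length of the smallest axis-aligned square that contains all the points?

12

The bounding box has width 12 and height 7.
An axis-aligned square enclosing the set must have side ≥ max(width, height).
So the minimum side is max(12, 7) = 12.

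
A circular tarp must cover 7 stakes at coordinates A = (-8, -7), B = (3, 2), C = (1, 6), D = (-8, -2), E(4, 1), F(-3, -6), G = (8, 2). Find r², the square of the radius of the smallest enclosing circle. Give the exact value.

By Welzl's lemma the MEC is supported by two points (diametrically opposite) or three points (on a circumcircle).
The farthest pair is A–G with squared distance 337. The circle on this segment as diameter has centre (0, -2.5) and r² = 337/4 = 84.25.
Check B: distance² to centre = 29.25 ≤ 84.25, so it lies inside.
All remaining points lie in this disk, and no smaller disk contains both endpoints, so this is the minimum enclosing circle.

84.25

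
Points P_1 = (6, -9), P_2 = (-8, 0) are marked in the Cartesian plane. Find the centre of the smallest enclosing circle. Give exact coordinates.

(-1, -4.5)

The smallest circle enclosing two points has them as diameter endpoints.
Centre = midpoint = (-1, -4.5); r² = |P_1P_2|²/4 = 277/4 = 69.25.
Centre = (-1, -4.5).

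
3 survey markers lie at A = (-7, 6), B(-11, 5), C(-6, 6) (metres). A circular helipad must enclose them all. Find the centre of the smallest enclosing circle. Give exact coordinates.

Side lengths²: AB² = 17, AC² = 1, BC² = 26.
Since BC² = 26 ≥ 17 + 1 = 18, the angle opposite BC is not acute, so the smallest enclosing circle has BC as diameter.
Centre = midpoint of BC = (-8.5, 5.5), r² = 26/4 = 6.5.
Centre = (-8.5, 5.5).

(-8.5, 5.5)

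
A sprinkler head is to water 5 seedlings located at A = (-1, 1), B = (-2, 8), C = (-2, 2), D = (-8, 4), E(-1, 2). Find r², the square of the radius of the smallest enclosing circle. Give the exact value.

The minimum enclosing circle is determined by three boundary points: A, B, D.
Their circumcentre is (-87/23, 96/23) with r² = 9425/529.
The farthest remaining point E is at distance² 6596/529 ≤ 9425/529.

9425/529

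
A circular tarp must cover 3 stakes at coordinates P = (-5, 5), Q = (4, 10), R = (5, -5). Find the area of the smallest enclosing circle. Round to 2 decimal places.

191.99

Side lengths²: PQ² = 106, PR² = 200, QR² = 226.
Since QR² = 226 < 200 + 106 = 306, the triangle is acute, so the smallest enclosing circle is the circumcircle.
Circumcentre = (33/14, 33/14), r² = 5989/98.
Area = π·r² = π·5989/98 ≈ 191.99.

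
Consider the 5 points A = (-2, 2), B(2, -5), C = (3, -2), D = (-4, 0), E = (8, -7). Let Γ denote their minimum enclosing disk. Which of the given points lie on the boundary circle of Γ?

D, E

The minimum enclosing circle of a finite set is fixed by two of the points (as a diameter) or three (as a circumcircle).
The farthest pair is D–E with squared distance 193. The circle on this segment as diameter has centre (2, -3.5) and r² = 193/4 = 48.25.
Check A: distance² to centre = 46.25 ≤ 48.25, so it lies inside.
All remaining points lie in this disk, and no smaller disk contains both endpoints, so this is the minimum enclosing circle.
The points at distance exactly r from the centre are D, E — 2 points.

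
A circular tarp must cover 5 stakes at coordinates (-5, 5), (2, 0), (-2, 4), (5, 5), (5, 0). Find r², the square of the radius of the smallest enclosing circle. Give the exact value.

31.25

By Welzl's lemma the MEC is supported by two points (diametrically opposite) or three points (on a circumcircle).
The farthest pair is (-5, 5)–(5, 0) with squared distance 125. The circle on this segment as diameter has centre (0, 2.5) and r² = 125/4 = 31.25.
Check (2, 0): distance² to centre = 10.25 ≤ 31.25, so it lies inside.
All remaining points lie in this disk, and no smaller disk contains both endpoints, so this is the minimum enclosing circle.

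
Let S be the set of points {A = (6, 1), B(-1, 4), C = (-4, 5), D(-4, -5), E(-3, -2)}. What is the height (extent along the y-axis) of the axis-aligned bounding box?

max y = 5, min y = -5, so height = 10.

10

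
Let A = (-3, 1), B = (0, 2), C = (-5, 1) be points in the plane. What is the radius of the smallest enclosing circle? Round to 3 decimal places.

2.550

Side lengths²: AB² = 10, AC² = 4, BC² = 26.
Since BC² = 26 ≥ 10 + 4 = 14, the angle opposite BC is not acute, so the smallest enclosing circle has BC as diameter.
Centre = midpoint of BC = (-2.5, 1.5), r² = 26/4 = 6.5.
r = √(6.5) ≈ 2.550.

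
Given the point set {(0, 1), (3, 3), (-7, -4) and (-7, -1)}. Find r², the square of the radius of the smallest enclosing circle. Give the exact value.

37.25

By Welzl's lemma the MEC is supported by two points (diametrically opposite) or three points (on a circumcircle).
The farthest pair is (3, 3)–(-7, -4) with squared distance 149. The circle on this segment as diameter has centre (-2, -0.5) and r² = 149/4 = 37.25.
Check (0, 1): distance² to centre = 6.25 ≤ 37.25, so it lies inside.
All remaining points lie in this disk, and no smaller disk contains both endpoints, so this is the minimum enclosing circle.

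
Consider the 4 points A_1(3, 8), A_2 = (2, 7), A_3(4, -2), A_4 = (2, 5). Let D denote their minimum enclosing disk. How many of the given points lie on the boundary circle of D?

2

The minimum enclosing circle of a finite set is fixed by two of the points (as a diameter) or three (as a circumcircle).
The farthest pair is A_1–A_3 with squared distance 101. The circle on this segment as diameter has centre (3.5, 3) and r² = 101/4 = 25.25.
Check A_2: distance² to centre = 18.25 ≤ 25.25, so it lies inside.
All remaining points lie in this disk, and no smaller disk contains both endpoints, so this is the minimum enclosing circle.
The points at distance exactly r from the centre are A_1, A_3 — 2 points.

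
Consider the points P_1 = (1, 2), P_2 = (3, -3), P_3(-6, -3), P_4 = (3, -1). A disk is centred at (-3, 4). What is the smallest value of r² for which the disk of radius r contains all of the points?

The required radius is the distance from (-3, 4) to the farthest point.
Squared distances: 20, 85, 58, 61.
Maximum is 85, attained at P_2.

85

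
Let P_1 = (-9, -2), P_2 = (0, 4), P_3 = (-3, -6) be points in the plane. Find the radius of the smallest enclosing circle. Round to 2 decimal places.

5.66

Side lengths²: P_1P_2² = 117, P_1P_3² = 52, P_2P_3² = 109.
Since P_1P_2² = 117 < 109 + 52 = 161, the triangle is acute, so the smallest enclosing circle is the circumcircle.
Circumcentre = (-43/12, -0.375), r² = 18421/576.
r = √(18421/576) ≈ 5.66.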